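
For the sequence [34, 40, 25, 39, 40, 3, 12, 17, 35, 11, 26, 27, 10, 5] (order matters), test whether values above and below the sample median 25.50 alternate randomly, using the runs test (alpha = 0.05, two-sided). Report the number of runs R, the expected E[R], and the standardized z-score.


Step 1: Compute median = 25.50; label A = above, B = below.
Labels in order: AABAABBBABAABB  (n_A = 7, n_B = 7)
Step 2: Count runs R = 8.
Step 3: Under H0 (random ordering), E[R] = 2*n_A*n_B/(n_A+n_B) + 1 = 2*7*7/14 + 1 = 8.0000.
        Var[R] = 2*n_A*n_B*(2*n_A*n_B - n_A - n_B) / ((n_A+n_B)^2 * (n_A+n_B-1)) = 8232/2548 = 3.2308.
        SD[R] = 1.7974.
Step 4: R = E[R], so z = 0 with no continuity correction.
Step 5: Two-sided p-value via normal approximation = 2*(1 - Phi(|z|)) = 1.000000.
Step 6: alpha = 0.05. fail to reject H0.

R = 8, z = 0.0000, p = 1.000000, fail to reject H0.


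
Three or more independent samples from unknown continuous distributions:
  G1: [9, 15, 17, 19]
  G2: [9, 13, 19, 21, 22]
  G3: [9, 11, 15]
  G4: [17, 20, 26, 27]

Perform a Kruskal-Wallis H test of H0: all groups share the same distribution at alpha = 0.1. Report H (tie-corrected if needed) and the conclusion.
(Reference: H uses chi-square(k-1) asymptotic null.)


Step 1: Combine all N = 16 observations and assign midranks.
sorted (value, group, rank): (9,G1,2), (9,G2,2), (9,G3,2), (11,G3,4), (13,G2,5), (15,G1,6.5), (15,G3,6.5), (17,G1,8.5), (17,G4,8.5), (19,G1,10.5), (19,G2,10.5), (20,G4,12), (21,G2,13), (22,G2,14), (26,G4,15), (27,G4,16)
Step 2: Sum ranks within each group.
R_1 = 27.5 (n_1 = 4)
R_2 = 44.5 (n_2 = 5)
R_3 = 12.5 (n_3 = 3)
R_4 = 51.5 (n_4 = 4)
Step 3: H = 12/(N(N+1)) * sum(R_i^2/n_i) - 3(N+1)
     = 12/(16*17) * (27.5^2/4 + 44.5^2/5 + 12.5^2/3 + 51.5^2/4) - 3*17
     = 0.044118 * 1300.26 - 51
     = 6.364338.
Step 4: Ties present; correction factor C = 1 - 42/(16^3 - 16) = 0.989706. Corrected H = 6.364338 / 0.989706 = 6.430535.
Step 5: Under H0, H ~ chi^2(3); p-value = 0.092443.
Step 6: alpha = 0.1. reject H0.

H = 6.4305, df = 3, p = 0.092443, reject H0.


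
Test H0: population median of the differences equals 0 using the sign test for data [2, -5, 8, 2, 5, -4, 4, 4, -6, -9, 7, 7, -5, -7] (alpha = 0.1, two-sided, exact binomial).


Step 1: Discard zero differences. Original n = 14; n_eff = number of nonzero differences = 14.
Nonzero differences (with sign): +2, -5, +8, +2, +5, -4, +4, +4, -6, -9, +7, +7, -5, -7
Step 2: Count signs: positive = 8, negative = 6.
Step 3: Under H0: P(positive) = 0.5, so the number of positives S ~ Bin(14, 0.5).
Step 4: Two-sided exact p-value = sum of Bin(14,0.5) probabilities at or below the observed probability = 0.790527.
Step 5: alpha = 0.1. fail to reject H0.

n_eff = 14, pos = 8, neg = 6, p = 0.790527, fail to reject H0.


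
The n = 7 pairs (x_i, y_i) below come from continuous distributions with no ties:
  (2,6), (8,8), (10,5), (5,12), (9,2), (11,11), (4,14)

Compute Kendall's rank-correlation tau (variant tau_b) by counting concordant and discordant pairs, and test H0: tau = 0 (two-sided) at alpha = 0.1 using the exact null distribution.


Step 1: Enumerate the 21 unordered pairs (i,j) with i<j and classify each by sign(x_j-x_i) * sign(y_j-y_i).
  (1,2):dx=+6,dy=+2->C; (1,3):dx=+8,dy=-1->D; (1,4):dx=+3,dy=+6->C; (1,5):dx=+7,dy=-4->D
  (1,6):dx=+9,dy=+5->C; (1,7):dx=+2,dy=+8->C; (2,3):dx=+2,dy=-3->D; (2,4):dx=-3,dy=+4->D
  (2,5):dx=+1,dy=-6->D; (2,6):dx=+3,dy=+3->C; (2,7):dx=-4,dy=+6->D; (3,4):dx=-5,dy=+7->D
  (3,5):dx=-1,dy=-3->C; (3,6):dx=+1,dy=+6->C; (3,7):dx=-6,dy=+9->D; (4,5):dx=+4,dy=-10->D
  (4,6):dx=+6,dy=-1->D; (4,7):dx=-1,dy=+2->D; (5,6):dx=+2,dy=+9->C; (5,7):dx=-5,dy=+12->D
  (6,7):dx=-7,dy=+3->D
Step 2: C = 8, D = 13, total pairs = 21.
Step 3: tau = (C - D)/(n(n-1)/2) = (8 - 13)/21 = -0.238095.
Step 4: Exact two-sided p-value (enumerate n! = 5040 permutations of y under H0): p = 0.561905.
Step 5: alpha = 0.1. fail to reject H0.

tau_b = -0.2381 (C=8, D=13), p = 0.561905, fail to reject H0.


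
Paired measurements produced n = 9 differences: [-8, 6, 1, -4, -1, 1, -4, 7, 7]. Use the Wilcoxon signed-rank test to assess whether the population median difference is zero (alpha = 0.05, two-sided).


Step 1: Drop any zero differences (none here) and take |d_i|.
|d| = [8, 6, 1, 4, 1, 1, 4, 7, 7]
Step 2: Midrank |d_i| (ties get averaged ranks).
ranks: |8|->9, |6|->6, |1|->2, |4|->4.5, |1|->2, |1|->2, |4|->4.5, |7|->7.5, |7|->7.5
Step 3: Attach original signs; sum ranks with positive sign and with negative sign.
W+ = 6 + 2 + 2 + 7.5 + 7.5 = 25
W- = 9 + 4.5 + 2 + 4.5 = 20
(Check: W+ + W- = 45 should equal n(n+1)/2 = 45.)
Step 4: Test statistic W = min(W+, W-) = 20.
Step 5: Ties in |d|, so use the tie-corrected normal approximation.
        E[W] = n(n+1)/4 = 9*10/4 = 22.5.
        Tie groups: |d|=1 (t=3), |d|=4 (t=2), |d|=7 (t=2); sum(t^3 - t) = 36.
        Var[W] = n(n+1)(2n+1)/24 - sum(t^3-t)/48 = 1710/24 - 36/48 = 70.5.
        z = (W - E[W]) / sqrt(Var[W]) = (20 - 22.5) / 8.3964 = -0.2977.
        Two-sided p = 2*Phi(z) = 0.765897.
Step 6: alpha = 0.05. fail to reject H0.

W+ = 25, W- = 20, W = min = 20, p = 0.765897, fail to reject H0.


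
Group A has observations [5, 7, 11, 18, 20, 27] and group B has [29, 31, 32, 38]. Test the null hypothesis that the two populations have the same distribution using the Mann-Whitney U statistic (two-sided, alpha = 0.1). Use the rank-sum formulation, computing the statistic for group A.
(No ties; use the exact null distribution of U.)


Step 1: Combine and sort all 10 observations; assign midranks.
sorted (value, group): (5,X), (7,X), (11,X), (18,X), (20,X), (27,X), (29,Y), (31,Y), (32,Y), (38,Y)
ranks: 5->1, 7->2, 11->3, 18->4, 20->5, 27->6, 29->7, 31->8, 32->9, 38->10
Step 2: Rank sum for X: R1 = 1 + 2 + 3 + 4 + 5 + 6 = 21.
Step 3: U_X = R1 - n1(n1+1)/2 = 21 - 6*7/2 = 21 - 21 = 0.
       U_Y = n1*n2 - U_X = 24 - 0 = 24.
Step 4: No ties, so the exact null distribution of U (based on enumerating the C(10,6) = 210 equally likely rank assignments) gives the two-sided p-value.
Step 5: p-value = 0.009524; compare to alpha = 0.1. reject H0.

U_X = 0, p = 0.009524, reject H0 at alpha = 0.1.


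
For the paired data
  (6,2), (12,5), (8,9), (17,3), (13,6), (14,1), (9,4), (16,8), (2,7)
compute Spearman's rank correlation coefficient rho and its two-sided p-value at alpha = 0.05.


Step 1: Rank x and y separately (midranks; no ties here).
rank(x): 6->2, 12->5, 8->3, 17->9, 13->6, 14->7, 9->4, 16->8, 2->1
rank(y): 2->2, 5->5, 9->9, 3->3, 6->6, 1->1, 4->4, 8->8, 7->7
Step 2: d_i = R_x(i) - R_y(i); compute d_i^2.
  (2-2)^2=0, (5-5)^2=0, (3-9)^2=36, (9-3)^2=36, (6-6)^2=0, (7-1)^2=36, (4-4)^2=0, (8-8)^2=0, (1-7)^2=36
sum(d^2) = 144.
Step 3: rho = 1 - 6*144 / (9*(9^2 - 1)) = 1 - 864/720 = -0.200000.
Step 4: Under H0, t = rho * sqrt((n-2)/(1-rho^2)) = -0.5401 ~ t(7).
Step 5: Two-sided p-value from the t-distribution with 7 df = 0.605901.
Step 6: alpha = 0.05. fail to reject H0.

rho = -0.2000, p = 0.605901, fail to reject H0 at alpha = 0.05.


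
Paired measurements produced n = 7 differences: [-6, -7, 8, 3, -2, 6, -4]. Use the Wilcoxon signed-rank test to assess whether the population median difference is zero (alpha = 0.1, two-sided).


Step 1: Drop any zero differences (none here) and take |d_i|.
|d| = [6, 7, 8, 3, 2, 6, 4]
Step 2: Midrank |d_i| (ties get averaged ranks).
ranks: |6|->4.5, |7|->6, |8|->7, |3|->2, |2|->1, |6|->4.5, |4|->3
Step 3: Attach original signs; sum ranks with positive sign and with negative sign.
W+ = 7 + 2 + 4.5 = 13.5
W- = 4.5 + 6 + 1 + 3 = 14.5
(Check: W+ + W- = 28 should equal n(n+1)/2 = 28.)
Step 4: Test statistic W = min(W+, W-) = 13.5.
Step 5: Ties in |d|, so use the tie-corrected normal approximation.
        E[W] = n(n+1)/4 = 7*8/4 = 14.
        Tie groups: |d|=6 (t=2); sum(t^3 - t) = 6.
        Var[W] = n(n+1)(2n+1)/24 - sum(t^3-t)/48 = 840/24 - 6/48 = 34.875.
        z = (W - E[W]) / sqrt(Var[W]) = (13.5 - 14) / 5.9055 = -0.0847.
        Two-sided p = 2*Phi(z) = 0.932526.
Step 6: alpha = 0.1. fail to reject H0.

W+ = 13.5, W- = 14.5, W = min = 13.5, p = 0.932526, fail to reject H0.


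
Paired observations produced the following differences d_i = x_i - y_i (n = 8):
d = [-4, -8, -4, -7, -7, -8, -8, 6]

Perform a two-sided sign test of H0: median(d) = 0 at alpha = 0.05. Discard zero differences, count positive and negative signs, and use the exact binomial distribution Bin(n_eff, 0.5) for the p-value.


Step 1: Discard zero differences. Original n = 8; n_eff = number of nonzero differences = 8.
Nonzero differences (with sign): -4, -8, -4, -7, -7, -8, -8, +6
Step 2: Count signs: positive = 1, negative = 7.
Step 3: Under H0: P(positive) = 0.5, so the number of positives S ~ Bin(8, 0.5).
Step 4: Two-sided exact p-value = sum of Bin(8,0.5) probabilities at or below the observed probability = 0.070312.
Step 5: alpha = 0.05. fail to reject H0.

n_eff = 8, pos = 1, neg = 7, p = 0.070312, fail to reject H0.


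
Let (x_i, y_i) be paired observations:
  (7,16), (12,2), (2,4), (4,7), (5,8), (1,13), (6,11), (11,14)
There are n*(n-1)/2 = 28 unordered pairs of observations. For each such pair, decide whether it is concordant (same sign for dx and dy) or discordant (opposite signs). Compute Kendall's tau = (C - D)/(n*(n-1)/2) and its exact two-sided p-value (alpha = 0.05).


Step 1: Enumerate the 28 unordered pairs (i,j) with i<j and classify each by sign(x_j-x_i) * sign(y_j-y_i).
  (1,2):dx=+5,dy=-14->D; (1,3):dx=-5,dy=-12->C; (1,4):dx=-3,dy=-9->C; (1,5):dx=-2,dy=-8->C
  (1,6):dx=-6,dy=-3->C; (1,7):dx=-1,dy=-5->C; (1,8):dx=+4,dy=-2->D; (2,3):dx=-10,dy=+2->D
  (2,4):dx=-8,dy=+5->D; (2,5):dx=-7,dy=+6->D; (2,6):dx=-11,dy=+11->D; (2,7):dx=-6,dy=+9->D
  (2,8):dx=-1,dy=+12->D; (3,4):dx=+2,dy=+3->C; (3,5):dx=+3,dy=+4->C; (3,6):dx=-1,dy=+9->D
  (3,7):dx=+4,dy=+7->C; (3,8):dx=+9,dy=+10->C; (4,5):dx=+1,dy=+1->C; (4,6):dx=-3,dy=+6->D
  (4,7):dx=+2,dy=+4->C; (4,8):dx=+7,dy=+7->C; (5,6):dx=-4,dy=+5->D; (5,7):dx=+1,dy=+3->C
  (5,8):dx=+6,dy=+6->C; (6,7):dx=+5,dy=-2->D; (6,8):dx=+10,dy=+1->C; (7,8):dx=+5,dy=+3->C
Step 2: C = 16, D = 12, total pairs = 28.
Step 3: tau = (C - D)/(n(n-1)/2) = (16 - 12)/28 = 0.142857.
Step 4: Exact two-sided p-value (enumerate n! = 40320 permutations of y under H0): p = 0.719544.
Step 5: alpha = 0.05. fail to reject H0.

tau_b = 0.1429 (C=16, D=12), p = 0.719544, fail to reject H0.


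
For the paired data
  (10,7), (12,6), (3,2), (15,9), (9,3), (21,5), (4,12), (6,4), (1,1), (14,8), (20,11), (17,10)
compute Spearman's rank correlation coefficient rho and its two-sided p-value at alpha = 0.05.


Step 1: Rank x and y separately (midranks; no ties here).
rank(x): 10->6, 12->7, 3->2, 15->9, 9->5, 21->12, 4->3, 6->4, 1->1, 14->8, 20->11, 17->10
rank(y): 7->7, 6->6, 2->2, 9->9, 3->3, 5->5, 12->12, 4->4, 1->1, 8->8, 11->11, 10->10
Step 2: d_i = R_x(i) - R_y(i); compute d_i^2.
  (6-7)^2=1, (7-6)^2=1, (2-2)^2=0, (9-9)^2=0, (5-3)^2=4, (12-5)^2=49, (3-12)^2=81, (4-4)^2=0, (1-1)^2=0, (8-8)^2=0, (11-11)^2=0, (10-10)^2=0
sum(d^2) = 136.
Step 3: rho = 1 - 6*136 / (12*(12^2 - 1)) = 1 - 816/1716 = 0.524476.
Step 4: Under H0, t = rho * sqrt((n-2)/(1-rho^2)) = 1.9480 ~ t(10).
Step 5: Two-sided p-value from the t-distribution with 10 df = 0.080019.
Step 6: alpha = 0.05. fail to reject H0.

rho = 0.5245, p = 0.080019, fail to reject H0 at alpha = 0.05.


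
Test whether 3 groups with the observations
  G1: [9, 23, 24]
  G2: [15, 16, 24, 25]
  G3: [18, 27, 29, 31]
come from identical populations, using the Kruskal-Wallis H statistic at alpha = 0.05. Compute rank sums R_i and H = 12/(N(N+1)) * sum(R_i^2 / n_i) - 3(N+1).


Step 1: Combine all N = 11 observations and assign midranks.
sorted (value, group, rank): (9,G1,1), (15,G2,2), (16,G2,3), (18,G3,4), (23,G1,5), (24,G1,6.5), (24,G2,6.5), (25,G2,8), (27,G3,9), (29,G3,10), (31,G3,11)
Step 2: Sum ranks within each group.
R_1 = 12.5 (n_1 = 3)
R_2 = 19.5 (n_2 = 4)
R_3 = 34 (n_3 = 4)
Step 3: H = 12/(N(N+1)) * sum(R_i^2/n_i) - 3(N+1)
     = 12/(11*12) * (12.5^2/3 + 19.5^2/4 + 34^2/4) - 3*12
     = 0.090909 * 436.146 - 36
     = 3.649621.
Step 4: Ties present; correction factor C = 1 - 6/(11^3 - 11) = 0.995455. Corrected H = 3.649621 / 0.995455 = 3.666286.
Step 5: Under H0, H ~ chi^2(2); p-value = 0.159910.
Step 6: alpha = 0.05. fail to reject H0.

H = 3.6663, df = 2, p = 0.159910, fail to reject H0.


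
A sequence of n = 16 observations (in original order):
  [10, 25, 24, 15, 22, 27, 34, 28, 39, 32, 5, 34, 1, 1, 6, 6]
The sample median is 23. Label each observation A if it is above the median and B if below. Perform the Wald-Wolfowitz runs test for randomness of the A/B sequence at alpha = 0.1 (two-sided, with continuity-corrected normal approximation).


Step 1: Compute median = 23; label A = above, B = below.
Labels in order: BAABBAAAAABABBBB  (n_A = 8, n_B = 8)
Step 2: Count runs R = 7.
Step 3: Under H0 (random ordering), E[R] = 2*n_A*n_B/(n_A+n_B) + 1 = 2*8*8/16 + 1 = 9.0000.
        Var[R] = 2*n_A*n_B*(2*n_A*n_B - n_A - n_B) / ((n_A+n_B)^2 * (n_A+n_B-1)) = 14336/3840 = 3.7333.
        SD[R] = 1.9322.
Step 4: Continuity-corrected z = (R + 0.5 - E[R]) / SD[R] = (7 + 0.5 - 9.0000) / 1.9322 = -0.7763.
Step 5: Two-sided p-value via normal approximation = 2*(1 - Phi(|z|)) = 0.437558.
Step 6: alpha = 0.1. fail to reject H0.

R = 7, z = -0.7763, p = 0.437558, fail to reject H0.


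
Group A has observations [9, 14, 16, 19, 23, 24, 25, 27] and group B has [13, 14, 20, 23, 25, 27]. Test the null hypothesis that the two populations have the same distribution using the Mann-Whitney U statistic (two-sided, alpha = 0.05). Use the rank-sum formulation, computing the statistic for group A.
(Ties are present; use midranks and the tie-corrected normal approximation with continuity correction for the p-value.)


Step 1: Combine and sort all 14 observations; assign midranks.
sorted (value, group): (9,X), (13,Y), (14,X), (14,Y), (16,X), (19,X), (20,Y), (23,X), (23,Y), (24,X), (25,X), (25,Y), (27,X), (27,Y)
ranks: 9->1, 13->2, 14->3.5, 14->3.5, 16->5, 19->6, 20->7, 23->8.5, 23->8.5, 24->10, 25->11.5, 25->11.5, 27->13.5, 27->13.5
Step 2: Rank sum for X: R1 = 1 + 3.5 + 5 + 6 + 8.5 + 10 + 11.5 + 13.5 = 59.
Step 3: U_X = R1 - n1(n1+1)/2 = 59 - 8*9/2 = 59 - 36 = 23.
       U_Y = n1*n2 - U_X = 48 - 23 = 25.
Step 4: Ties are present, so use the tie-corrected normal approximation (with continuity correction) for the p-value.
Step 5: p-value = 0.948305; compare to alpha = 0.05. fail to reject H0.

U_X = 23, p = 0.948305, fail to reject H0 at alpha = 0.05.


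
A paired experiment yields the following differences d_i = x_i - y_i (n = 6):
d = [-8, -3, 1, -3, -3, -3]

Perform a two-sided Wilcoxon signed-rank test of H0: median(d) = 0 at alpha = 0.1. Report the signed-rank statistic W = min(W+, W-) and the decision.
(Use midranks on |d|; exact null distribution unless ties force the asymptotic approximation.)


Step 1: Drop any zero differences (none here) and take |d_i|.
|d| = [8, 3, 1, 3, 3, 3]
Step 2: Midrank |d_i| (ties get averaged ranks).
ranks: |8|->6, |3|->3.5, |1|->1, |3|->3.5, |3|->3.5, |3|->3.5
Step 3: Attach original signs; sum ranks with positive sign and with negative sign.
W+ = 1 = 1
W- = 6 + 3.5 + 3.5 + 3.5 + 3.5 = 20
(Check: W+ + W- = 21 should equal n(n+1)/2 = 21.)
Step 4: Test statistic W = min(W+, W-) = 1.
Step 5: Ties in |d|, so use the tie-corrected normal approximation.
        E[W] = n(n+1)/4 = 6*7/4 = 10.5.
        Tie groups: |d|=3 (t=4); sum(t^3 - t) = 60.
        Var[W] = n(n+1)(2n+1)/24 - sum(t^3-t)/48 = 546/24 - 60/48 = 21.5.
        z = (W - E[W]) / sqrt(Var[W]) = (1 - 10.5) / 4.6368 = -2.0488.
        Two-sided p = 2*Phi(z) = 0.040479.
Step 6: alpha = 0.1. reject H0.

W+ = 1, W- = 20, W = min = 1, p = 0.040479, reject H0.


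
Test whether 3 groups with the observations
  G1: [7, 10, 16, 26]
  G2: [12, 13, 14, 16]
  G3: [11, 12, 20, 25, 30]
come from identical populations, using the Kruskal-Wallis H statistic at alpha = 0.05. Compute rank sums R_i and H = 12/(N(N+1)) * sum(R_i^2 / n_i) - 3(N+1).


Step 1: Combine all N = 13 observations and assign midranks.
sorted (value, group, rank): (7,G1,1), (10,G1,2), (11,G3,3), (12,G2,4.5), (12,G3,4.5), (13,G2,6), (14,G2,7), (16,G1,8.5), (16,G2,8.5), (20,G3,10), (25,G3,11), (26,G1,12), (30,G3,13)
Step 2: Sum ranks within each group.
R_1 = 23.5 (n_1 = 4)
R_2 = 26 (n_2 = 4)
R_3 = 41.5 (n_3 = 5)
Step 3: H = 12/(N(N+1)) * sum(R_i^2/n_i) - 3(N+1)
     = 12/(13*14) * (23.5^2/4 + 26^2/4 + 41.5^2/5) - 3*14
     = 0.065934 * 651.513 - 42
     = 0.956868.
Step 4: Ties present; correction factor C = 1 - 12/(13^3 - 13) = 0.994505. Corrected H = 0.956868 / 0.994505 = 0.962155.
Step 5: Under H0, H ~ chi^2(2); p-value = 0.618117.
Step 6: alpha = 0.05. fail to reject H0.

H = 0.9622, df = 2, p = 0.618117, fail to reject H0.


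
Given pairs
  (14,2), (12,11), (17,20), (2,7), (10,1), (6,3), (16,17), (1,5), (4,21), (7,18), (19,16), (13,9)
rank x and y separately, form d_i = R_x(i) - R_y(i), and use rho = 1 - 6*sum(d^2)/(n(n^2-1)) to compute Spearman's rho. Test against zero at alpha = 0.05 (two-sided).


Step 1: Rank x and y separately (midranks; no ties here).
rank(x): 14->9, 12->7, 17->11, 2->2, 10->6, 6->4, 16->10, 1->1, 4->3, 7->5, 19->12, 13->8
rank(y): 2->2, 11->7, 20->11, 7->5, 1->1, 3->3, 17->9, 5->4, 21->12, 18->10, 16->8, 9->6
Step 2: d_i = R_x(i) - R_y(i); compute d_i^2.
  (9-2)^2=49, (7-7)^2=0, (11-11)^2=0, (2-5)^2=9, (6-1)^2=25, (4-3)^2=1, (10-9)^2=1, (1-4)^2=9, (3-12)^2=81, (5-10)^2=25, (12-8)^2=16, (8-6)^2=4
sum(d^2) = 220.
Step 3: rho = 1 - 6*220 / (12*(12^2 - 1)) = 1 - 1320/1716 = 0.230769.
Step 4: Under H0, t = rho * sqrt((n-2)/(1-rho^2)) = 0.7500 ~ t(10).
Step 5: Two-sided p-value from the t-distribution with 10 df = 0.470532.
Step 6: alpha = 0.05. fail to reject H0.

rho = 0.2308, p = 0.470532, fail to reject H0 at alpha = 0.05.


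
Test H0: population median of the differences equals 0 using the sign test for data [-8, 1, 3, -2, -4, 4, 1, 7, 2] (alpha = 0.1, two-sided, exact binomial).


Step 1: Discard zero differences. Original n = 9; n_eff = number of nonzero differences = 9.
Nonzero differences (with sign): -8, +1, +3, -2, -4, +4, +1, +7, +2
Step 2: Count signs: positive = 6, negative = 3.
Step 3: Under H0: P(positive) = 0.5, so the number of positives S ~ Bin(9, 0.5).
Step 4: Two-sided exact p-value = sum of Bin(9,0.5) probabilities at or below the observed probability = 0.507812.
Step 5: alpha = 0.1. fail to reject H0.

n_eff = 9, pos = 6, neg = 3, p = 0.507812, fail to reject H0.


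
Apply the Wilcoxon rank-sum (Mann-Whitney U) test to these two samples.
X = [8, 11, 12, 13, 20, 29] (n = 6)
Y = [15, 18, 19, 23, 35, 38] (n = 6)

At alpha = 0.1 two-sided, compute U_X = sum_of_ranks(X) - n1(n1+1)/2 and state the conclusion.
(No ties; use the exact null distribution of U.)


Step 1: Combine and sort all 12 observations; assign midranks.
sorted (value, group): (8,X), (11,X), (12,X), (13,X), (15,Y), (18,Y), (19,Y), (20,X), (23,Y), (29,X), (35,Y), (38,Y)
ranks: 8->1, 11->2, 12->3, 13->4, 15->5, 18->6, 19->7, 20->8, 23->9, 29->10, 35->11, 38->12
Step 2: Rank sum for X: R1 = 1 + 2 + 3 + 4 + 8 + 10 = 28.
Step 3: U_X = R1 - n1(n1+1)/2 = 28 - 6*7/2 = 28 - 21 = 7.
       U_Y = n1*n2 - U_X = 36 - 7 = 29.
Step 4: No ties, so the exact null distribution of U (based on enumerating the C(12,6) = 924 equally likely rank assignments) gives the two-sided p-value.
Step 5: p-value = 0.093074; compare to alpha = 0.1. reject H0.

U_X = 7, p = 0.093074, reject H0 at alpha = 0.1.


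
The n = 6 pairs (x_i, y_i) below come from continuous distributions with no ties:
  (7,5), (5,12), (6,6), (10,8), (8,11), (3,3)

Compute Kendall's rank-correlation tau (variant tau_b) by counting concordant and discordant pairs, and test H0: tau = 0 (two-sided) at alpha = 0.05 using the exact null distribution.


Step 1: Enumerate the 15 unordered pairs (i,j) with i<j and classify each by sign(x_j-x_i) * sign(y_j-y_i).
  (1,2):dx=-2,dy=+7->D; (1,3):dx=-1,dy=+1->D; (1,4):dx=+3,dy=+3->C; (1,5):dx=+1,dy=+6->C
  (1,6):dx=-4,dy=-2->C; (2,3):dx=+1,dy=-6->D; (2,4):dx=+5,dy=-4->D; (2,5):dx=+3,dy=-1->D
  (2,6):dx=-2,dy=-9->C; (3,4):dx=+4,dy=+2->C; (3,5):dx=+2,dy=+5->C; (3,6):dx=-3,dy=-3->C
  (4,5):dx=-2,dy=+3->D; (4,6):dx=-7,dy=-5->C; (5,6):dx=-5,dy=-8->C
Step 2: C = 9, D = 6, total pairs = 15.
Step 3: tau = (C - D)/(n(n-1)/2) = (9 - 6)/15 = 0.200000.
Step 4: Exact two-sided p-value (enumerate n! = 720 permutations of y under H0): p = 0.719444.
Step 5: alpha = 0.05. fail to reject H0.

tau_b = 0.2000 (C=9, D=6), p = 0.719444, fail to reject H0.


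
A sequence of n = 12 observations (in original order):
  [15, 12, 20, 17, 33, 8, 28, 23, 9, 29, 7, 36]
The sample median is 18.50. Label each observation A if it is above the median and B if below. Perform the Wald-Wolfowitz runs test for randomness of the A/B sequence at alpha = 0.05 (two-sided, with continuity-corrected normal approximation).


Step 1: Compute median = 18.50; label A = above, B = below.
Labels in order: BBABABAABABA  (n_A = 6, n_B = 6)
Step 2: Count runs R = 10.
Step 3: Under H0 (random ordering), E[R] = 2*n_A*n_B/(n_A+n_B) + 1 = 2*6*6/12 + 1 = 7.0000.
        Var[R] = 2*n_A*n_B*(2*n_A*n_B - n_A - n_B) / ((n_A+n_B)^2 * (n_A+n_B-1)) = 4320/1584 = 2.7273.
        SD[R] = 1.6514.
Step 4: Continuity-corrected z = (R - 0.5 - E[R]) / SD[R] = (10 - 0.5 - 7.0000) / 1.6514 = 1.5138.
Step 5: Two-sided p-value via normal approximation = 2*(1 - Phi(|z|)) = 0.130070.
Step 6: alpha = 0.05. fail to reject H0.

R = 10, z = 1.5138, p = 0.130070, fail to reject H0.


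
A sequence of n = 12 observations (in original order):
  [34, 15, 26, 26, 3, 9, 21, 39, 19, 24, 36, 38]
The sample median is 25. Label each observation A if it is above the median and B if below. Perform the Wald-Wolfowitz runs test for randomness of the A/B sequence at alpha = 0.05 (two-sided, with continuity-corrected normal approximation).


Step 1: Compute median = 25; label A = above, B = below.
Labels in order: ABAABBBABBAA  (n_A = 6, n_B = 6)
Step 2: Count runs R = 7.
Step 3: Under H0 (random ordering), E[R] = 2*n_A*n_B/(n_A+n_B) + 1 = 2*6*6/12 + 1 = 7.0000.
        Var[R] = 2*n_A*n_B*(2*n_A*n_B - n_A - n_B) / ((n_A+n_B)^2 * (n_A+n_B-1)) = 4320/1584 = 2.7273.
        SD[R] = 1.6514.
Step 4: R = E[R], so z = 0 with no continuity correction.
Step 5: Two-sided p-value via normal approximation = 2*(1 - Phi(|z|)) = 1.000000.
Step 6: alpha = 0.05. fail to reject H0.

R = 7, z = 0.0000, p = 1.000000, fail to reject H0.


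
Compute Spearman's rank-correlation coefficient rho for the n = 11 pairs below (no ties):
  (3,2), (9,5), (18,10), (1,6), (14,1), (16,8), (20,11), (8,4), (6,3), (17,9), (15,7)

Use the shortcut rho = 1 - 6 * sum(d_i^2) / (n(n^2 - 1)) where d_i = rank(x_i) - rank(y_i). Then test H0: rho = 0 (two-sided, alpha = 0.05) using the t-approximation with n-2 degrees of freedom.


Step 1: Rank x and y separately (midranks; no ties here).
rank(x): 3->2, 9->5, 18->10, 1->1, 14->6, 16->8, 20->11, 8->4, 6->3, 17->9, 15->7
rank(y): 2->2, 5->5, 10->10, 6->6, 1->1, 8->8, 11->11, 4->4, 3->3, 9->9, 7->7
Step 2: d_i = R_x(i) - R_y(i); compute d_i^2.
  (2-2)^2=0, (5-5)^2=0, (10-10)^2=0, (1-6)^2=25, (6-1)^2=25, (8-8)^2=0, (11-11)^2=0, (4-4)^2=0, (3-3)^2=0, (9-9)^2=0, (7-7)^2=0
sum(d^2) = 50.
Step 3: rho = 1 - 6*50 / (11*(11^2 - 1)) = 1 - 300/1320 = 0.772727.
Step 4: Under H0, t = rho * sqrt((n-2)/(1-rho^2)) = 3.6522 ~ t(9).
Step 5: Two-sided p-value from the t-distribution with 9 df = 0.005299.
Step 6: alpha = 0.05. reject H0.

rho = 0.7727, p = 0.005299, reject H0 at alpha = 0.05.


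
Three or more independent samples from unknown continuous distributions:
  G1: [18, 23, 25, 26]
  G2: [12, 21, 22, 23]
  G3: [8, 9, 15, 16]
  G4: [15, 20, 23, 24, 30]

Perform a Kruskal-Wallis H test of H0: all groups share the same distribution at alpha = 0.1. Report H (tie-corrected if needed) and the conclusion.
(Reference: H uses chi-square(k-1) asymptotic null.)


Step 1: Combine all N = 17 observations and assign midranks.
sorted (value, group, rank): (8,G3,1), (9,G3,2), (12,G2,3), (15,G3,4.5), (15,G4,4.5), (16,G3,6), (18,G1,7), (20,G4,8), (21,G2,9), (22,G2,10), (23,G1,12), (23,G2,12), (23,G4,12), (24,G4,14), (25,G1,15), (26,G1,16), (30,G4,17)
Step 2: Sum ranks within each group.
R_1 = 50 (n_1 = 4)
R_2 = 34 (n_2 = 4)
R_3 = 13.5 (n_3 = 4)
R_4 = 55.5 (n_4 = 5)
Step 3: H = 12/(N(N+1)) * sum(R_i^2/n_i) - 3(N+1)
     = 12/(17*18) * (50^2/4 + 34^2/4 + 13.5^2/4 + 55.5^2/5) - 3*18
     = 0.039216 * 1575.61 - 54
     = 7.788725.
Step 4: Ties present; correction factor C = 1 - 30/(17^3 - 17) = 0.993873. Corrected H = 7.788725 / 0.993873 = 7.836745.
Step 5: Under H0, H ~ chi^2(3); p-value = 0.049509.
Step 6: alpha = 0.1. reject H0.

H = 7.8367, df = 3, p = 0.049509, reject H0.


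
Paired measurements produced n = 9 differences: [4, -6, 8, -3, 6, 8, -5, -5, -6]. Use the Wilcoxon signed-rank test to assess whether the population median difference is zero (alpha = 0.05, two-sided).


Step 1: Drop any zero differences (none here) and take |d_i|.
|d| = [4, 6, 8, 3, 6, 8, 5, 5, 6]
Step 2: Midrank |d_i| (ties get averaged ranks).
ranks: |4|->2, |6|->6, |8|->8.5, |3|->1, |6|->6, |8|->8.5, |5|->3.5, |5|->3.5, |6|->6
Step 3: Attach original signs; sum ranks with positive sign and with negative sign.
W+ = 2 + 8.5 + 6 + 8.5 = 25
W- = 6 + 1 + 3.5 + 3.5 + 6 = 20
(Check: W+ + W- = 45 should equal n(n+1)/2 = 45.)
Step 4: Test statistic W = min(W+, W-) = 20.
Step 5: Ties in |d|, so use the tie-corrected normal approximation.
        E[W] = n(n+1)/4 = 9*10/4 = 22.5.
        Tie groups: |d|=5 (t=2), |d|=6 (t=3), |d|=8 (t=2); sum(t^3 - t) = 36.
        Var[W] = n(n+1)(2n+1)/24 - sum(t^3-t)/48 = 1710/24 - 36/48 = 70.5.
        z = (W - E[W]) / sqrt(Var[W]) = (20 - 22.5) / 8.3964 = -0.2977.
        Two-sided p = 2*Phi(z) = 0.765897.
Step 6: alpha = 0.05. fail to reject H0.

W+ = 25, W- = 20, W = min = 20, p = 0.765897, fail to reject H0.


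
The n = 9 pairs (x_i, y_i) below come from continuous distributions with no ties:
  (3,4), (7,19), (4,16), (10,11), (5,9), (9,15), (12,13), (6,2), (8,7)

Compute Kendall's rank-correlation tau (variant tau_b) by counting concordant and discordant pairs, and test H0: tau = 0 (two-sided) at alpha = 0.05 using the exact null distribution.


Step 1: Enumerate the 36 unordered pairs (i,j) with i<j and classify each by sign(x_j-x_i) * sign(y_j-y_i).
  (1,2):dx=+4,dy=+15->C; (1,3):dx=+1,dy=+12->C; (1,4):dx=+7,dy=+7->C; (1,5):dx=+2,dy=+5->C
  (1,6):dx=+6,dy=+11->C; (1,7):dx=+9,dy=+9->C; (1,8):dx=+3,dy=-2->D; (1,9):dx=+5,dy=+3->C
  (2,3):dx=-3,dy=-3->C; (2,4):dx=+3,dy=-8->D; (2,5):dx=-2,dy=-10->C; (2,6):dx=+2,dy=-4->D
  (2,7):dx=+5,dy=-6->D; (2,8):dx=-1,dy=-17->C; (2,9):dx=+1,dy=-12->D; (3,4):dx=+6,dy=-5->D
  (3,5):dx=+1,dy=-7->D; (3,6):dx=+5,dy=-1->D; (3,7):dx=+8,dy=-3->D; (3,8):dx=+2,dy=-14->D
  (3,9):dx=+4,dy=-9->D; (4,5):dx=-5,dy=-2->C; (4,6):dx=-1,dy=+4->D; (4,7):dx=+2,dy=+2->C
  (4,8):dx=-4,dy=-9->C; (4,9):dx=-2,dy=-4->C; (5,6):dx=+4,dy=+6->C; (5,7):dx=+7,dy=+4->C
  (5,8):dx=+1,dy=-7->D; (5,9):dx=+3,dy=-2->D; (6,7):dx=+3,dy=-2->D; (6,8):dx=-3,dy=-13->C
  (6,9):dx=-1,dy=-8->C; (7,8):dx=-6,dy=-11->C; (7,9):dx=-4,dy=-6->C; (8,9):dx=+2,dy=+5->C
Step 2: C = 21, D = 15, total pairs = 36.
Step 3: tau = (C - D)/(n(n-1)/2) = (21 - 15)/36 = 0.166667.
Step 4: Exact two-sided p-value (enumerate n! = 362880 permutations of y under H0): p = 0.612202.
Step 5: alpha = 0.05. fail to reject H0.

tau_b = 0.1667 (C=21, D=15), p = 0.612202, fail to reject H0.


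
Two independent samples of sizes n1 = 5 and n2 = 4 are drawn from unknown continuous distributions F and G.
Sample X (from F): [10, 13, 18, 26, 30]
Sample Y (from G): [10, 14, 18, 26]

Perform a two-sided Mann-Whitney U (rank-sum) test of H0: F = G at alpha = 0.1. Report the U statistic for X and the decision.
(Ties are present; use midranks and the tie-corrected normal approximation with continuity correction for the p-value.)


Step 1: Combine and sort all 9 observations; assign midranks.
sorted (value, group): (10,X), (10,Y), (13,X), (14,Y), (18,X), (18,Y), (26,X), (26,Y), (30,X)
ranks: 10->1.5, 10->1.5, 13->3, 14->4, 18->5.5, 18->5.5, 26->7.5, 26->7.5, 30->9
Step 2: Rank sum for X: R1 = 1.5 + 3 + 5.5 + 7.5 + 9 = 26.5.
Step 3: U_X = R1 - n1(n1+1)/2 = 26.5 - 5*6/2 = 26.5 - 15 = 11.5.
       U_Y = n1*n2 - U_X = 20 - 11.5 = 8.5.
Step 4: Ties are present, so use the tie-corrected normal approximation (with continuity correction) for the p-value.
Step 5: p-value = 0.804081; compare to alpha = 0.1. fail to reject H0.

U_X = 11.5, p = 0.804081, fail to reject H0 at alpha = 0.1.


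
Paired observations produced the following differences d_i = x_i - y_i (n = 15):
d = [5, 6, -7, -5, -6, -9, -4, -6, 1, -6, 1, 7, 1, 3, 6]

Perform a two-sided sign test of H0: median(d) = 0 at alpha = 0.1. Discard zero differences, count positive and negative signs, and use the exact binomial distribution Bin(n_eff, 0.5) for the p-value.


Step 1: Discard zero differences. Original n = 15; n_eff = number of nonzero differences = 15.
Nonzero differences (with sign): +5, +6, -7, -5, -6, -9, -4, -6, +1, -6, +1, +7, +1, +3, +6
Step 2: Count signs: positive = 8, negative = 7.
Step 3: Under H0: P(positive) = 0.5, so the number of positives S ~ Bin(15, 0.5).
Step 4: Two-sided exact p-value = sum of Bin(15,0.5) probabilities at or below the observed probability = 1.000000.
Step 5: alpha = 0.1. fail to reject H0.

n_eff = 15, pos = 8, neg = 7, p = 1.000000, fail to reject H0.


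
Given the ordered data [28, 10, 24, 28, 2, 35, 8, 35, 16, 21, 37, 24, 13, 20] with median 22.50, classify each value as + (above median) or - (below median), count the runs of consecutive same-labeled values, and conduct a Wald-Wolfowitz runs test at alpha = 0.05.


Step 1: Compute median = 22.50; label A = above, B = below.
Labels in order: ABAABABABBAABB  (n_A = 7, n_B = 7)
Step 2: Count runs R = 10.
Step 3: Under H0 (random ordering), E[R] = 2*n_A*n_B/(n_A+n_B) + 1 = 2*7*7/14 + 1 = 8.0000.
        Var[R] = 2*n_A*n_B*(2*n_A*n_B - n_A - n_B) / ((n_A+n_B)^2 * (n_A+n_B-1)) = 8232/2548 = 3.2308.
        SD[R] = 1.7974.
Step 4: Continuity-corrected z = (R - 0.5 - E[R]) / SD[R] = (10 - 0.5 - 8.0000) / 1.7974 = 0.8345.
Step 5: Two-sided p-value via normal approximation = 2*(1 - Phi(|z|)) = 0.403986.
Step 6: alpha = 0.05. fail to reject H0.

R = 10, z = 0.8345, p = 0.403986, fail to reject H0.


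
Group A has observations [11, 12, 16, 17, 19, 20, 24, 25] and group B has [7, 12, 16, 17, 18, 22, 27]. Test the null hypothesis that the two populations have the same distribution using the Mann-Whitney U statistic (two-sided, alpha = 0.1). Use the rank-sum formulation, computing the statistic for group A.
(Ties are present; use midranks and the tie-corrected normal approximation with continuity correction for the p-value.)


Step 1: Combine and sort all 15 observations; assign midranks.
sorted (value, group): (7,Y), (11,X), (12,X), (12,Y), (16,X), (16,Y), (17,X), (17,Y), (18,Y), (19,X), (20,X), (22,Y), (24,X), (25,X), (27,Y)
ranks: 7->1, 11->2, 12->3.5, 12->3.5, 16->5.5, 16->5.5, 17->7.5, 17->7.5, 18->9, 19->10, 20->11, 22->12, 24->13, 25->14, 27->15
Step 2: Rank sum for X: R1 = 2 + 3.5 + 5.5 + 7.5 + 10 + 11 + 13 + 14 = 66.5.
Step 3: U_X = R1 - n1(n1+1)/2 = 66.5 - 8*9/2 = 66.5 - 36 = 30.5.
       U_Y = n1*n2 - U_X = 56 - 30.5 = 25.5.
Step 4: Ties are present, so use the tie-corrected normal approximation (with continuity correction) for the p-value.
Step 5: p-value = 0.816478; compare to alpha = 0.1. fail to reject H0.

U_X = 30.5, p = 0.816478, fail to reject H0 at alpha = 0.1.


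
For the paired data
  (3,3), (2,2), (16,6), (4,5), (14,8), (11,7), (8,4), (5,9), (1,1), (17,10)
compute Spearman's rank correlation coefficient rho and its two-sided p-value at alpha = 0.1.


Step 1: Rank x and y separately (midranks; no ties here).
rank(x): 3->3, 2->2, 16->9, 4->4, 14->8, 11->7, 8->6, 5->5, 1->1, 17->10
rank(y): 3->3, 2->2, 6->6, 5->5, 8->8, 7->7, 4->4, 9->9, 1->1, 10->10
Step 2: d_i = R_x(i) - R_y(i); compute d_i^2.
  (3-3)^2=0, (2-2)^2=0, (9-6)^2=9, (4-5)^2=1, (8-8)^2=0, (7-7)^2=0, (6-4)^2=4, (5-9)^2=16, (1-1)^2=0, (10-10)^2=0
sum(d^2) = 30.
Step 3: rho = 1 - 6*30 / (10*(10^2 - 1)) = 1 - 180/990 = 0.818182.
Step 4: Under H0, t = rho * sqrt((n-2)/(1-rho^2)) = 4.0249 ~ t(8).
Step 5: Two-sided p-value from the t-distribution with 8 df = 0.003815.
Step 6: alpha = 0.1. reject H0.

rho = 0.8182, p = 0.003815, reject H0 at alpha = 0.1.


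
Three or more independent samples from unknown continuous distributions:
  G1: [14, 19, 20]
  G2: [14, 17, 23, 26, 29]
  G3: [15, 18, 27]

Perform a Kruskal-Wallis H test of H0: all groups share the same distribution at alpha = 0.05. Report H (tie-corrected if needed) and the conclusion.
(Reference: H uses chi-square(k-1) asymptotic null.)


Step 1: Combine all N = 11 observations and assign midranks.
sorted (value, group, rank): (14,G1,1.5), (14,G2,1.5), (15,G3,3), (17,G2,4), (18,G3,5), (19,G1,6), (20,G1,7), (23,G2,8), (26,G2,9), (27,G3,10), (29,G2,11)
Step 2: Sum ranks within each group.
R_1 = 14.5 (n_1 = 3)
R_2 = 33.5 (n_2 = 5)
R_3 = 18 (n_3 = 3)
Step 3: H = 12/(N(N+1)) * sum(R_i^2/n_i) - 3(N+1)
     = 12/(11*12) * (14.5^2/3 + 33.5^2/5 + 18^2/3) - 3*12
     = 0.090909 * 402.533 - 36
     = 0.593939.
Step 4: Ties present; correction factor C = 1 - 6/(11^3 - 11) = 0.995455. Corrected H = 0.593939 / 0.995455 = 0.596651.
Step 5: Under H0, H ~ chi^2(2); p-value = 0.742060.
Step 6: alpha = 0.05. fail to reject H0.

H = 0.5967, df = 2, p = 0.742060, fail to reject H0.


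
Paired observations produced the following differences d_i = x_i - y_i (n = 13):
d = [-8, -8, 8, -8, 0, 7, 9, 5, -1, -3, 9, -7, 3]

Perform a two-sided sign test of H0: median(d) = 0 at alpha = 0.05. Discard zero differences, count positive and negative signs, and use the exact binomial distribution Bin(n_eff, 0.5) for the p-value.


Step 1: Discard zero differences. Original n = 13; n_eff = number of nonzero differences = 12.
Nonzero differences (with sign): -8, -8, +8, -8, +7, +9, +5, -1, -3, +9, -7, +3
Step 2: Count signs: positive = 6, negative = 6.
Step 3: Under H0: P(positive) = 0.5, so the number of positives S ~ Bin(12, 0.5).
Step 4: Two-sided exact p-value = sum of Bin(12,0.5) probabilities at or below the observed probability = 1.000000.
Step 5: alpha = 0.05. fail to reject H0.

n_eff = 12, pos = 6, neg = 6, p = 1.000000, fail to reject H0.


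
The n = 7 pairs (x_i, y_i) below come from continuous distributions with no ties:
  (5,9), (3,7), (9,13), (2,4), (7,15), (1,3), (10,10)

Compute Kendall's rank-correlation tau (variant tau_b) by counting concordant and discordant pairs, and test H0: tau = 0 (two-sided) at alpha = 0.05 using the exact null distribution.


Step 1: Enumerate the 21 unordered pairs (i,j) with i<j and classify each by sign(x_j-x_i) * sign(y_j-y_i).
  (1,2):dx=-2,dy=-2->C; (1,3):dx=+4,dy=+4->C; (1,4):dx=-3,dy=-5->C; (1,5):dx=+2,dy=+6->C
  (1,6):dx=-4,dy=-6->C; (1,7):dx=+5,dy=+1->C; (2,3):dx=+6,dy=+6->C; (2,4):dx=-1,dy=-3->C
  (2,5):dx=+4,dy=+8->C; (2,6):dx=-2,dy=-4->C; (2,7):dx=+7,dy=+3->C; (3,4):dx=-7,dy=-9->C
  (3,5):dx=-2,dy=+2->D; (3,6):dx=-8,dy=-10->C; (3,7):dx=+1,dy=-3->D; (4,5):dx=+5,dy=+11->C
  (4,6):dx=-1,dy=-1->C; (4,7):dx=+8,dy=+6->C; (5,6):dx=-6,dy=-12->C; (5,7):dx=+3,dy=-5->D
  (6,7):dx=+9,dy=+7->C
Step 2: C = 18, D = 3, total pairs = 21.
Step 3: tau = (C - D)/(n(n-1)/2) = (18 - 3)/21 = 0.714286.
Step 4: Exact two-sided p-value (enumerate n! = 5040 permutations of y under H0): p = 0.030159.
Step 5: alpha = 0.05. reject H0.

tau_b = 0.7143 (C=18, D=3), p = 0.030159, reject H0.


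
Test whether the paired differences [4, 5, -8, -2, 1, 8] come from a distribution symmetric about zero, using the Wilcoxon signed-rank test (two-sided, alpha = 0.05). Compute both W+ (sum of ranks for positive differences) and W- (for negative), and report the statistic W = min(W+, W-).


Step 1: Drop any zero differences (none here) and take |d_i|.
|d| = [4, 5, 8, 2, 1, 8]
Step 2: Midrank |d_i| (ties get averaged ranks).
ranks: |4|->3, |5|->4, |8|->5.5, |2|->2, |1|->1, |8|->5.5
Step 3: Attach original signs; sum ranks with positive sign and with negative sign.
W+ = 3 + 4 + 1 + 5.5 = 13.5
W- = 5.5 + 2 = 7.5
(Check: W+ + W- = 21 should equal n(n+1)/2 = 21.)
Step 4: Test statistic W = min(W+, W-) = 7.5.
Step 5: Ties in |d|, so use the tie-corrected normal approximation.
        E[W] = n(n+1)/4 = 6*7/4 = 10.5.
        Tie groups: |d|=8 (t=2); sum(t^3 - t) = 6.
        Var[W] = n(n+1)(2n+1)/24 - sum(t^3-t)/48 = 546/24 - 6/48 = 22.625.
        z = (W - E[W]) / sqrt(Var[W]) = (7.5 - 10.5) / 4.7566 = -0.6307.
        Two-sided p = 2*Phi(z) = 0.528233.
Step 6: alpha = 0.05. fail to reject H0.

W+ = 13.5, W- = 7.5, W = min = 7.5, p = 0.528233, fail to reject H0.


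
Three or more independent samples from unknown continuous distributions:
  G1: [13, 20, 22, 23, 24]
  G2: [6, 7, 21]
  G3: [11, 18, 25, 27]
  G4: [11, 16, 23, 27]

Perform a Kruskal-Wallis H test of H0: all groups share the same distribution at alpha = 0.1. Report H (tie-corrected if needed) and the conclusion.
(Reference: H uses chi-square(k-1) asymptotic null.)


Step 1: Combine all N = 16 observations and assign midranks.
sorted (value, group, rank): (6,G2,1), (7,G2,2), (11,G3,3.5), (11,G4,3.5), (13,G1,5), (16,G4,6), (18,G3,7), (20,G1,8), (21,G2,9), (22,G1,10), (23,G1,11.5), (23,G4,11.5), (24,G1,13), (25,G3,14), (27,G3,15.5), (27,G4,15.5)
Step 2: Sum ranks within each group.
R_1 = 47.5 (n_1 = 5)
R_2 = 12 (n_2 = 3)
R_3 = 40 (n_3 = 4)
R_4 = 36.5 (n_4 = 4)
Step 3: H = 12/(N(N+1)) * sum(R_i^2/n_i) - 3(N+1)
     = 12/(16*17) * (47.5^2/5 + 12^2/3 + 40^2/4 + 36.5^2/4) - 3*17
     = 0.044118 * 1232.31 - 51
     = 3.366728.
Step 4: Ties present; correction factor C = 1 - 18/(16^3 - 16) = 0.995588. Corrected H = 3.366728 / 0.995588 = 3.381647.
Step 5: Under H0, H ~ chi^2(3); p-value = 0.336440.
Step 6: alpha = 0.1. fail to reject H0.

H = 3.3816, df = 3, p = 0.336440, fail to reject H0.


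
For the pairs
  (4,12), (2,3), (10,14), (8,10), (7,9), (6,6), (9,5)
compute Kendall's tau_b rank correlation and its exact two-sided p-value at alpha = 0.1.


Step 1: Enumerate the 21 unordered pairs (i,j) with i<j and classify each by sign(x_j-x_i) * sign(y_j-y_i).
  (1,2):dx=-2,dy=-9->C; (1,3):dx=+6,dy=+2->C; (1,4):dx=+4,dy=-2->D; (1,5):dx=+3,dy=-3->D
  (1,6):dx=+2,dy=-6->D; (1,7):dx=+5,dy=-7->D; (2,3):dx=+8,dy=+11->C; (2,4):dx=+6,dy=+7->C
  (2,5):dx=+5,dy=+6->C; (2,6):dx=+4,dy=+3->C; (2,7):dx=+7,dy=+2->C; (3,4):dx=-2,dy=-4->C
  (3,5):dx=-3,dy=-5->C; (3,6):dx=-4,dy=-8->C; (3,7):dx=-1,dy=-9->C; (4,5):dx=-1,dy=-1->C
  (4,6):dx=-2,dy=-4->C; (4,7):dx=+1,dy=-5->D; (5,6):dx=-1,dy=-3->C; (5,7):dx=+2,dy=-4->D
  (6,7):dx=+3,dy=-1->D
Step 2: C = 14, D = 7, total pairs = 21.
Step 3: tau = (C - D)/(n(n-1)/2) = (14 - 7)/21 = 0.333333.
Step 4: Exact two-sided p-value (enumerate n! = 5040 permutations of y under H0): p = 0.381349.
Step 5: alpha = 0.1. fail to reject H0.

tau_b = 0.3333 (C=14, D=7), p = 0.381349, fail to reject H0.


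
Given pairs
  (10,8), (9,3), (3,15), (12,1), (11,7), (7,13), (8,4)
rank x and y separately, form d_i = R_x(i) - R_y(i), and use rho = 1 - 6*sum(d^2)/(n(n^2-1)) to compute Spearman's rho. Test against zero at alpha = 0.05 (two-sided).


Step 1: Rank x and y separately (midranks; no ties here).
rank(x): 10->5, 9->4, 3->1, 12->7, 11->6, 7->2, 8->3
rank(y): 8->5, 3->2, 15->7, 1->1, 7->4, 13->6, 4->3
Step 2: d_i = R_x(i) - R_y(i); compute d_i^2.
  (5-5)^2=0, (4-2)^2=4, (1-7)^2=36, (7-1)^2=36, (6-4)^2=4, (2-6)^2=16, (3-3)^2=0
sum(d^2) = 96.
Step 3: rho = 1 - 6*96 / (7*(7^2 - 1)) = 1 - 576/336 = -0.714286.
Step 4: Under H0, t = rho * sqrt((n-2)/(1-rho^2)) = -2.2822 ~ t(5).
Step 5: Two-sided p-value from the t-distribution with 5 df = 0.071344.
Step 6: alpha = 0.05. fail to reject H0.

rho = -0.7143, p = 0.071344, fail to reject H0 at alpha = 0.05.


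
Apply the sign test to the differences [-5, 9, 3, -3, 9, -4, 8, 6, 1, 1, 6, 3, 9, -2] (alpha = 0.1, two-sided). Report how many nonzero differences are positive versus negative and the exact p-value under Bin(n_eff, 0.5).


Step 1: Discard zero differences. Original n = 14; n_eff = number of nonzero differences = 14.
Nonzero differences (with sign): -5, +9, +3, -3, +9, -4, +8, +6, +1, +1, +6, +3, +9, -2
Step 2: Count signs: positive = 10, negative = 4.
Step 3: Under H0: P(positive) = 0.5, so the number of positives S ~ Bin(14, 0.5).
Step 4: Two-sided exact p-value = sum of Bin(14,0.5) probabilities at or below the observed probability = 0.179565.
Step 5: alpha = 0.1. fail to reject H0.

n_eff = 14, pos = 10, neg = 4, p = 0.179565, fail to reject H0.
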